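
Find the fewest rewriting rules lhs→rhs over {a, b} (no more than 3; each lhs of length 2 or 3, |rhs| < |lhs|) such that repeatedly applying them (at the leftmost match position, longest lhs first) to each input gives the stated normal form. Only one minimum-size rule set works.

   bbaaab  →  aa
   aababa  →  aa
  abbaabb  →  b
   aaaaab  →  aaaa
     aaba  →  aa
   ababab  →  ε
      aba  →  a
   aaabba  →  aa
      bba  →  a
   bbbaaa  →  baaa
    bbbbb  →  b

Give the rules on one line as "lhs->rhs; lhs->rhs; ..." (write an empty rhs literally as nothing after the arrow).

  | bbaaab => aaab => aa
  | aababa => aaba => aa
  | abbaabb => baabb => bab => b
  | aaaaab => aaaa

ab->; bb->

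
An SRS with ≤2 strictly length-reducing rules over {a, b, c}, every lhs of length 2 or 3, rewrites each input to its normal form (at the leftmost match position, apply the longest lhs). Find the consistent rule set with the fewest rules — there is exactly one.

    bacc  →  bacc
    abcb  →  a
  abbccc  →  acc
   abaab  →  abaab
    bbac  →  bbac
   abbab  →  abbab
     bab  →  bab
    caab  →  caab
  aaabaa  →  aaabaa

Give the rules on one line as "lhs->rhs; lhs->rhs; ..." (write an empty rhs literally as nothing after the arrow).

  | bacc
  | abcb => a
  | abbccc => acc
  | abaab

bbc->; bcb->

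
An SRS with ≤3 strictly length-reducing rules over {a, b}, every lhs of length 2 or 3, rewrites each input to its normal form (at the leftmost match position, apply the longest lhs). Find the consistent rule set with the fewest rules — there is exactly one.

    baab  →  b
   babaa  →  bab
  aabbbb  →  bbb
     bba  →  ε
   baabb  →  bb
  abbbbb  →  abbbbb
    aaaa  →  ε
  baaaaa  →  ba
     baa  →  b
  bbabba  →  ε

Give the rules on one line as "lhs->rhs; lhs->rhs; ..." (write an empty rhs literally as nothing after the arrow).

  | baab => b
  | babaa => bab
  | aabbbb => bbb
  | bba => ε

aa->; aab->; bba->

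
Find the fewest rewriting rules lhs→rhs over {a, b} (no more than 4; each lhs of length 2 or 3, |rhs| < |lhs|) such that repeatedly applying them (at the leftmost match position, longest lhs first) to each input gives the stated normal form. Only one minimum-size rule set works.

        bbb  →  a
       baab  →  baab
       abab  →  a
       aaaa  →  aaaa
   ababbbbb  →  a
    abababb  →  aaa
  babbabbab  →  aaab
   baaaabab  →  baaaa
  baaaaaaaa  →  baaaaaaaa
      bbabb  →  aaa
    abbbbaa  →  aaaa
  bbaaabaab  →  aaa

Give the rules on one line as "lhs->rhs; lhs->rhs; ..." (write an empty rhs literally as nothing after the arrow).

  | bbb => bb => a
  | baab
  | abab => bb => a
  | aaaa

aba->b; bab->aa; bb->a; bbb->bb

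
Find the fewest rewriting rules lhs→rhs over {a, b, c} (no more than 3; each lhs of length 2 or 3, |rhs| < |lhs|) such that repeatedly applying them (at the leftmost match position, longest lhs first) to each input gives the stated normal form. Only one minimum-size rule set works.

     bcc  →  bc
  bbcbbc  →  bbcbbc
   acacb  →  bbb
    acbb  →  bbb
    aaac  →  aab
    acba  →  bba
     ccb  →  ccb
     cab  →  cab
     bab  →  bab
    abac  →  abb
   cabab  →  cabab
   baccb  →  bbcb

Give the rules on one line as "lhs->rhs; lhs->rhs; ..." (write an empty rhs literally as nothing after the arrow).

ac->b; bcc->bc

  | bcc => bc
  | bbcbbc
  | acacb => bacb => bbb
  | acbb => bbb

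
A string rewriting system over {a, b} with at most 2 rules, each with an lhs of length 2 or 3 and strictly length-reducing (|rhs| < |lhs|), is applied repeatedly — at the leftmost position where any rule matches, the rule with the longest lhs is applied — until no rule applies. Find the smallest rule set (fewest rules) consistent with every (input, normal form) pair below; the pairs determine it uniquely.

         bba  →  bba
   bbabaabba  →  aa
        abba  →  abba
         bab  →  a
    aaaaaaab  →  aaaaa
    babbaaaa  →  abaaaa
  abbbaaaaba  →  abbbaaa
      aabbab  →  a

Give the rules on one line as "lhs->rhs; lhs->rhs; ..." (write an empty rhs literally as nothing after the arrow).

  | bba
  | bbabaabba => baaabba => baba => aa
  | abba
  | bab => a

aab->; bab->a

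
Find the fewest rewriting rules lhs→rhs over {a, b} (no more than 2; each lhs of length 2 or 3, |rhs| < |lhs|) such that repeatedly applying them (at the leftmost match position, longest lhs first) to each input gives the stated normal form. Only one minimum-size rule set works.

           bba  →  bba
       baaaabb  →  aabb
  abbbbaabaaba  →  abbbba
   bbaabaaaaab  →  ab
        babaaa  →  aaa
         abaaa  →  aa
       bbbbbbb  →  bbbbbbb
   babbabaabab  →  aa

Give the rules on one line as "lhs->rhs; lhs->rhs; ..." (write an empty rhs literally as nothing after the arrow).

baa->; bab->

  | bba
  | baaaabb => aabb
  | abbbbaabaaba => abbbbaaba => abbbba
  | bbaabaaaaab => bbaaaaab => baaab => ab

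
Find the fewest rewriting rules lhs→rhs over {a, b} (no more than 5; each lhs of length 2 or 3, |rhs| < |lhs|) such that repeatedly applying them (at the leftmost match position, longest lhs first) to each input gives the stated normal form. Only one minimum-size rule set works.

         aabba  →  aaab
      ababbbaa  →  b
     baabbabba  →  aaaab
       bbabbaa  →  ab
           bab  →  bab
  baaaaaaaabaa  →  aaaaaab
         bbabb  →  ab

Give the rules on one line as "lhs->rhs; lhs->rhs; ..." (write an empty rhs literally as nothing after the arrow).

aba->b; baa->aa; bb->b; bba->ab

  | aabba => aaab
  | ababbbaa => bbbbaa => bbbaa => bbaa => aba => b
  | baabbabba => aabbabba => aaabbba => aaabba => aaaab
  | bbabbaa => abbbaa => abbaa => aaba => ab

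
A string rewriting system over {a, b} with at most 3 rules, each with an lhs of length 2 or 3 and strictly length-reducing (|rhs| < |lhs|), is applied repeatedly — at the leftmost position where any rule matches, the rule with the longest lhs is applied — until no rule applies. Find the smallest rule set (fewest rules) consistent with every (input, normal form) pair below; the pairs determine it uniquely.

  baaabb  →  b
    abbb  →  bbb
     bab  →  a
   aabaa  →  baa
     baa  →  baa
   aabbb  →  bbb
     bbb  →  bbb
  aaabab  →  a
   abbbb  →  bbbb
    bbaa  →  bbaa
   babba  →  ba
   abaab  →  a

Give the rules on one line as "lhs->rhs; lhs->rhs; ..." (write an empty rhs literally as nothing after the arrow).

  | baaabb => baabb => babb => ab => b
  | abbb => bbb
  | bab => a
  | aabaa => abaa => baa

ab->b; bab->a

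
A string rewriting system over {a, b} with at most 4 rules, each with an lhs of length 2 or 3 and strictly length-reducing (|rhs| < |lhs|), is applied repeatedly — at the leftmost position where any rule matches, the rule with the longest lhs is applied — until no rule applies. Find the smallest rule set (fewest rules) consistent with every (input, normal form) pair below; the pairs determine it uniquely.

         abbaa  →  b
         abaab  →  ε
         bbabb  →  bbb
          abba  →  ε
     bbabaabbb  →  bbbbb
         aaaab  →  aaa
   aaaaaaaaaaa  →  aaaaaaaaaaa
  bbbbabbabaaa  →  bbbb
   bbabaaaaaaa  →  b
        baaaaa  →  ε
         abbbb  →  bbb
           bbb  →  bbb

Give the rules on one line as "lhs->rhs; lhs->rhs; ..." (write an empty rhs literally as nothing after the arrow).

ab->; aba->; ba->; baa->b

  | abbaa => baa => b
  | abaab => ab => ε
  | bbabb => bbb
  | abba => ba => ε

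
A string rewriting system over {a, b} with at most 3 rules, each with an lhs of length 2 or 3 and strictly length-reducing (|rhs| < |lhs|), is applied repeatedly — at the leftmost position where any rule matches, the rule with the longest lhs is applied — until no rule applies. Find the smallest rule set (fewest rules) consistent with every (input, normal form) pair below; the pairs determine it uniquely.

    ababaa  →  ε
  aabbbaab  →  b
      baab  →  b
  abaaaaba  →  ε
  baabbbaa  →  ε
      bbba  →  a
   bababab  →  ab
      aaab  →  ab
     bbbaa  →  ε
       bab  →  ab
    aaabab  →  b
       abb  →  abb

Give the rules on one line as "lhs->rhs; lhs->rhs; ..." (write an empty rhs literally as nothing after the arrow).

  | ababaa => aabaa => baa => aa => ε
  | aabbbaab => bbbaab => bbaab => baab => aab => b
  | baab => aab => b
  | abaaaaba => aaaaaba => aaaba => aba => aa => ε

aa->; ba->a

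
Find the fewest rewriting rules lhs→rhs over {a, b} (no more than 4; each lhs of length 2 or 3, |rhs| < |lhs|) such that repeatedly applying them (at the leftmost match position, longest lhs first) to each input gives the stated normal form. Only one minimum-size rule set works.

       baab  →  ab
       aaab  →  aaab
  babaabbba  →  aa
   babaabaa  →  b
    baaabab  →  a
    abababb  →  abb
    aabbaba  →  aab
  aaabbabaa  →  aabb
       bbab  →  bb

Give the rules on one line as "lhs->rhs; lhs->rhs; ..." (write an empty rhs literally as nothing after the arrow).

aba->bb; ba->; bbb->

  | baab => ab
  | aaab
  | babaabbba => baabbba => abbba => aa
  | babaabaa => baabaa => abaa => bba => b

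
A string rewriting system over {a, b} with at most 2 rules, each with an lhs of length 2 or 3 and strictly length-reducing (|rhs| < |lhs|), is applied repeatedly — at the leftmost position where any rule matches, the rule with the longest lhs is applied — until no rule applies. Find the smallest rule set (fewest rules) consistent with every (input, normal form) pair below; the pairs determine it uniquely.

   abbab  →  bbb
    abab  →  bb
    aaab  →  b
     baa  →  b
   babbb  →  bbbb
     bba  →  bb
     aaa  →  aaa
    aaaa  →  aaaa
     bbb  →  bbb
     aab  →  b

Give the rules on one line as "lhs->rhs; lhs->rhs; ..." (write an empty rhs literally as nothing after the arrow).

ab->b; ba->b

  | abbab => bbab => bbb
  | abab => bab => bb
  | aaab => aab => ab => b
  | baa => ba => b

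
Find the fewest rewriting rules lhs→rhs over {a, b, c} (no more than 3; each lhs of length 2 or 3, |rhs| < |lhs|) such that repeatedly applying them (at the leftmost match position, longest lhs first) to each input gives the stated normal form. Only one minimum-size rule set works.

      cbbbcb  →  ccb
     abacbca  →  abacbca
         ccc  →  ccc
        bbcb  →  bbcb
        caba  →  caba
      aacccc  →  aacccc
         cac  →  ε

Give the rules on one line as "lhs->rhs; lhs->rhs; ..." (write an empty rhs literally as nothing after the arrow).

bbb->; cac->

  | cbbbcb => ccb
  | abacbca
  | ccc
  | bbcb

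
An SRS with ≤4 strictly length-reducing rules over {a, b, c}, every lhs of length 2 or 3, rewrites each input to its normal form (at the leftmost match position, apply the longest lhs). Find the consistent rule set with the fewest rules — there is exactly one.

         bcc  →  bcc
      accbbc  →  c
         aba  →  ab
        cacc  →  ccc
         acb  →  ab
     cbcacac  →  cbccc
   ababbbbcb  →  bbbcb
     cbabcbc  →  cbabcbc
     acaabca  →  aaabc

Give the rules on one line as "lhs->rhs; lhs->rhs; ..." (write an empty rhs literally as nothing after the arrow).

  | bcc
  | accbbc => acbbc => abbc => c
  | aba => ab
  | cacc => ccc

aba->ab; abb->; ac->a; ca->c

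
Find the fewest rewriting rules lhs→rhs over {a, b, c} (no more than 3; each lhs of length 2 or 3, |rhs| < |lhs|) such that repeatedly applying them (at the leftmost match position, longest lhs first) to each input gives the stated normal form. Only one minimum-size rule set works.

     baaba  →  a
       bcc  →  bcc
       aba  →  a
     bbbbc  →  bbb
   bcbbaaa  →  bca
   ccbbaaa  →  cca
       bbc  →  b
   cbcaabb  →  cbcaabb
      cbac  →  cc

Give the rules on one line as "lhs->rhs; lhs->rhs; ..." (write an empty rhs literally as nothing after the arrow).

  | baaba => aba => a
  | bcc
  | aba => a
  | bbbbc => bbb

ba->; bbc->b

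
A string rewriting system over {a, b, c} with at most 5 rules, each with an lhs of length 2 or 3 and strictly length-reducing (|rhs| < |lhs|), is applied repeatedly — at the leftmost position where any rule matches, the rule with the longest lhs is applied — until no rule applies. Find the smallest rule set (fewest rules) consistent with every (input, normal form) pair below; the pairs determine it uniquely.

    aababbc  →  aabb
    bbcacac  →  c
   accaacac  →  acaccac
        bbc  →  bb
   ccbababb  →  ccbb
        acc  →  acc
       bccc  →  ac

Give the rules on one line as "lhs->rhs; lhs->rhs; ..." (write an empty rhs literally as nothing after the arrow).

  | aababbc => aabbc => aabb
  | bbcacac => bbacac => bcac => bac => c
  | accaacac => acaccac
  | bbc => bb

ba->; bc->b; bcc->a; caa->ac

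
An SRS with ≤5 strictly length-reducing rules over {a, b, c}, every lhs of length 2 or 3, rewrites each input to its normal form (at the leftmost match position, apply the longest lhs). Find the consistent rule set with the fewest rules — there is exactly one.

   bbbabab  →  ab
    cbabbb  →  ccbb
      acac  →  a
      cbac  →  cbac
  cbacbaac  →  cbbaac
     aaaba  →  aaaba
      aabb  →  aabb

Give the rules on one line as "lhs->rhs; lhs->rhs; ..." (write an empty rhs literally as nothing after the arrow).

  | bbbabab => bbcab => ab
  | cbabbb => ccbb
  | acac => a
  | cbac

acb->b; bab->c; bbc->; cac->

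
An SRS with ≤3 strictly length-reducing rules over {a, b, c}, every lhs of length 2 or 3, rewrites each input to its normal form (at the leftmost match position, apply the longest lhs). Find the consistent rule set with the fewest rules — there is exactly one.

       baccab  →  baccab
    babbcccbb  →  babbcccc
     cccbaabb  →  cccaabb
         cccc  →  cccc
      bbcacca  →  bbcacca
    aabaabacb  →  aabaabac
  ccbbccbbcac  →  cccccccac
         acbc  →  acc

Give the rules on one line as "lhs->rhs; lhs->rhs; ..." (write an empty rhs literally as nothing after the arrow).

  | baccab
  | babbcccbb => babbcccc
  | cccbaabb => cccaabb
  | cccc

cb->c; cbb->cc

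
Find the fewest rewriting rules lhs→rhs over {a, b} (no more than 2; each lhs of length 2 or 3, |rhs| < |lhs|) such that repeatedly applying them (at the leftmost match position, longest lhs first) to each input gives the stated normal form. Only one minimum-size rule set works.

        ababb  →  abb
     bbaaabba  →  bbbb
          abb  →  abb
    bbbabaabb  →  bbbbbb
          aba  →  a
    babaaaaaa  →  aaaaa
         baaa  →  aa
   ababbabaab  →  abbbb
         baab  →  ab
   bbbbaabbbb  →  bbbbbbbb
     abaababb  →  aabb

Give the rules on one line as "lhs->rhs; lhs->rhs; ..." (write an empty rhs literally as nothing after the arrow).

ba->; bba->bb

  | ababb => abb
  | bbaaabba => bbaabba => bbabba => bbbba => bbbb
  | abb
  | bbbabaabb => bbbbaabb => bbbbabb => bbbbbb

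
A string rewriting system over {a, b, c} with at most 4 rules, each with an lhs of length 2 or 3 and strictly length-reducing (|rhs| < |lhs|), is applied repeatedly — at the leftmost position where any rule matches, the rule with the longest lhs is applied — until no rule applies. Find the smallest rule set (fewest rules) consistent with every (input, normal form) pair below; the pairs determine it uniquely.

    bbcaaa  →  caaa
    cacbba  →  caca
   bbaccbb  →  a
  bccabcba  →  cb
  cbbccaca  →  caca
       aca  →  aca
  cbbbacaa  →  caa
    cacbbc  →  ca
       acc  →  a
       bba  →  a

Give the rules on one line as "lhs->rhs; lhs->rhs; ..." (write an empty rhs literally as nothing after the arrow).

ba->c; bb->; cc->

  | bbcaaa => caaa
  | cacbba => caca
  | bbaccbb => accbb => abb => a
  | bccabcba => babcba => cbcba => cbcc => cb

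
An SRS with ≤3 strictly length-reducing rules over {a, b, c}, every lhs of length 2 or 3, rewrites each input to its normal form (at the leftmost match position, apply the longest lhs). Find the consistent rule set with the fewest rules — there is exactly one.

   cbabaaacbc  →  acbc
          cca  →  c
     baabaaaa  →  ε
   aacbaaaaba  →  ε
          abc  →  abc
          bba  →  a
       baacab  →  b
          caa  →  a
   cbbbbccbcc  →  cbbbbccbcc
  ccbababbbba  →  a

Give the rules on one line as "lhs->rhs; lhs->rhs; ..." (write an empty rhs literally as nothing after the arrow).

  | cbabaaacbc => cabaaacbc => baaacbc => aaacbc => acbc
  | cca => c
  | baabaaaa => aabaaaa => baaaa => aaaa => aa => ε
  | aacbaaaaba => cbaaaaba => caaaaba => aaaba => aba => aa => ε

aa->; ba->a; ca->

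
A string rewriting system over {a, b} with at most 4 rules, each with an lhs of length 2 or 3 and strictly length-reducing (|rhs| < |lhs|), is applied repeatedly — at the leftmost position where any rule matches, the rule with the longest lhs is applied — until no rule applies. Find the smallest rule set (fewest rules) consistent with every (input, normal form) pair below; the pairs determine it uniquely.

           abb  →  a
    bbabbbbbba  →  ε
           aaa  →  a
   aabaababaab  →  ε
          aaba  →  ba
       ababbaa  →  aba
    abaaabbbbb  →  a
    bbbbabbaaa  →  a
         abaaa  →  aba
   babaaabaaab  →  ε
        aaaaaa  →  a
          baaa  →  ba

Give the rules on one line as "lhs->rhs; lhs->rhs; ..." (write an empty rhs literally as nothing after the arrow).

aa->a; aab->b; bb->; bba->

  | abb => a
  | bbabbbbbba => bbbbbba => bbbba => bba => ε
  | aaa => aa => a
  | aabaababaab => baababaab => bbabaab => baab => bb => ε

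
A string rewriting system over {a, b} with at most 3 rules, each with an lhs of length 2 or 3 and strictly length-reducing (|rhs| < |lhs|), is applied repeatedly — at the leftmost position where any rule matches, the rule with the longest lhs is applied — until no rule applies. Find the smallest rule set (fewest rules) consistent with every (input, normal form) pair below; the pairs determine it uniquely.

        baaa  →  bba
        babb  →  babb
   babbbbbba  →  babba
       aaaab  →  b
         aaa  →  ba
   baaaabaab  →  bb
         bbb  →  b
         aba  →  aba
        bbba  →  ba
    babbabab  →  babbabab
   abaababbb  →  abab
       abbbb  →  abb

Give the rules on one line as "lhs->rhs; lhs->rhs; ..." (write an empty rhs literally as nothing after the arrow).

  | baaa => bba
  | babb
  | babbbbbba => babbbba => babba
  | aaaab => baab => bbb => b

aa->b; bbb->b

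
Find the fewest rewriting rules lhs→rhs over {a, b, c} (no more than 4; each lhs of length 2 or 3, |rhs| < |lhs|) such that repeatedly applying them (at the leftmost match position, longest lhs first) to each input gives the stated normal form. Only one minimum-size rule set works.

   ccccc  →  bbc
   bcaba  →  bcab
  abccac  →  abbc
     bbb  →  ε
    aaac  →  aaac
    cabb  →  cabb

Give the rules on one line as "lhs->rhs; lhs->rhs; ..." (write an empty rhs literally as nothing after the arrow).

  | ccccc => bccc => bbc
  | bcaba => bcab
  | abccac => abbac => abbc
  | bbb => ε

ba->b; bbb->; cc->b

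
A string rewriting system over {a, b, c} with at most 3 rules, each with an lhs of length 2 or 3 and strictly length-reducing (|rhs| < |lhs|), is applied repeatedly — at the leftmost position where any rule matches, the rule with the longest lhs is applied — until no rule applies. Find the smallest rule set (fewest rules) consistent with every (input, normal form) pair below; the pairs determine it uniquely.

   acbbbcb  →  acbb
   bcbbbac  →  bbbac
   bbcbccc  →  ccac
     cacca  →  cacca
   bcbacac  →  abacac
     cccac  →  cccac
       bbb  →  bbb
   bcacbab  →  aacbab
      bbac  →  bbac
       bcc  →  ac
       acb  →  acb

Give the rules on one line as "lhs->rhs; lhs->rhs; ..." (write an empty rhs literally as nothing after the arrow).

  | acbbbcb => acbcbb => acabb => acbb
  | bcbbbac => abbbac => bbbac
  | bbcbccc => cbbccc => ccbcc => ccac
  | cacca

abb->bb; bbc->cb; bc->a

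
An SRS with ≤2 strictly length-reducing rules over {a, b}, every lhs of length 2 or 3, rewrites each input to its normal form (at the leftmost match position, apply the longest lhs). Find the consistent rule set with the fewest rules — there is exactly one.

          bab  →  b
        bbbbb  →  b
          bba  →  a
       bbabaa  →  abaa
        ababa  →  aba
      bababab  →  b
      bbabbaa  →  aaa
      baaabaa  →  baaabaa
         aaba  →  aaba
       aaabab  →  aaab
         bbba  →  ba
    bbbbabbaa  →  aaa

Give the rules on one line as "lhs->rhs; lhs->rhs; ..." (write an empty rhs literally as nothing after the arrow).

bab->b; bb->

  | bab => b
  | bbbbb => bbb => b
  | bba => a
  | bbabaa => abaa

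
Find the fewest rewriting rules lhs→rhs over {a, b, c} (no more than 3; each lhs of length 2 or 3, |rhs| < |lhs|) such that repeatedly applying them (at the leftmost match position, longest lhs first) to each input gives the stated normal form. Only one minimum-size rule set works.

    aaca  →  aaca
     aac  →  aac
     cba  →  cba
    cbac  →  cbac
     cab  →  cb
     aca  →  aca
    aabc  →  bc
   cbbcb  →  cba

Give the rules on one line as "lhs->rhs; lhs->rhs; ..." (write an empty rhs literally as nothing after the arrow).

  | aaca
  | aac
  | cba
  | cbac

ab->b; bcb->a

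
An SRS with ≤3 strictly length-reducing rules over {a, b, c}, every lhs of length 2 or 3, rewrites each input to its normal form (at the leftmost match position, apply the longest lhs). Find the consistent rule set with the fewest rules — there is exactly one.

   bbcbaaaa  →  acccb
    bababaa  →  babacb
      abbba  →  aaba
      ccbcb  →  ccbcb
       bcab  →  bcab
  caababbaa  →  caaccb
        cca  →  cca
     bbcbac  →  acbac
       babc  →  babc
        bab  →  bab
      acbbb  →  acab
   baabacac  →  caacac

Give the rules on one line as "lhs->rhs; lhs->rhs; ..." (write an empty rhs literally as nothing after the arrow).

  | bbcbaaaa => acbaaaa => accbaa => acccb
  | bababaa => babacb
  | abbba => aaba
  | ccbcb

baa->cb; bb->a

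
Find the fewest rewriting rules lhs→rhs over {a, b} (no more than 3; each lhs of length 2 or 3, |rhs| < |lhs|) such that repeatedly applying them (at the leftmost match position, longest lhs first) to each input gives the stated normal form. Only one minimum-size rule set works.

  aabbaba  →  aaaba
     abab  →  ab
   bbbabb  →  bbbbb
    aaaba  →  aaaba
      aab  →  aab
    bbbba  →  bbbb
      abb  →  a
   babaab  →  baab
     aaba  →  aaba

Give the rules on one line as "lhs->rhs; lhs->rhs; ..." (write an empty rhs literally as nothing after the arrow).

  | aabbaba => aaaba
  | abab => ab
  | bbbabb => bbbbb
  | aaaba

abb->a; bab->b; bba->bb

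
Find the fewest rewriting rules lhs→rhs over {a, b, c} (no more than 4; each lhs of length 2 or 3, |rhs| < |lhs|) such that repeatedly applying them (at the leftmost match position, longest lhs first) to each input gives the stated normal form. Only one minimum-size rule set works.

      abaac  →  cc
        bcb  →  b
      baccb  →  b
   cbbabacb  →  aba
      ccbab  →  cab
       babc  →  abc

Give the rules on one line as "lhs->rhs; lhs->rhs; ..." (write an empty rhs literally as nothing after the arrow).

  | abaac => accc => cc
  | bcb => b
  | baccb => bcb => b
  | cbbabacb => babacb => abacb => aba

acc->c; baa->cc; bab->ab; cb->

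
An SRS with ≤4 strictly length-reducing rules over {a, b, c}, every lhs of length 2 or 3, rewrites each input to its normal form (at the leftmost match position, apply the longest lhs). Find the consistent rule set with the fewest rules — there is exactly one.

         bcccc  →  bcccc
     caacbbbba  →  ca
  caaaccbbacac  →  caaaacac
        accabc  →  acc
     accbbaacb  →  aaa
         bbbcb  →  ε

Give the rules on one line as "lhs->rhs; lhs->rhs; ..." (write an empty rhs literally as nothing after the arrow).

  | bcccc
  | caacbbbba => caabbba => cabbba => cbbba => bba => ca
  | caaaccbbacac => caaacbacac => caaaacac
  | accabc => accbc => acc

ab->b; bb->c; cb->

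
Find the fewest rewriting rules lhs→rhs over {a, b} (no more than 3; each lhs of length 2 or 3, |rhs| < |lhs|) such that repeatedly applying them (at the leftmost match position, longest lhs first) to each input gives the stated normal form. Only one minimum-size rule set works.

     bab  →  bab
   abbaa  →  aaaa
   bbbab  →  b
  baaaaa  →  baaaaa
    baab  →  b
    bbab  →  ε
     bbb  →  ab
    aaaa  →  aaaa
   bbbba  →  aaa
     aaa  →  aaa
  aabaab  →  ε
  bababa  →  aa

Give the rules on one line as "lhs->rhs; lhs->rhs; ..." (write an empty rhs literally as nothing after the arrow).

  | bab
  | abbaa => aaaa
  | bbbab => abab => b
  | baaaaa

aab->; aba->; bb->a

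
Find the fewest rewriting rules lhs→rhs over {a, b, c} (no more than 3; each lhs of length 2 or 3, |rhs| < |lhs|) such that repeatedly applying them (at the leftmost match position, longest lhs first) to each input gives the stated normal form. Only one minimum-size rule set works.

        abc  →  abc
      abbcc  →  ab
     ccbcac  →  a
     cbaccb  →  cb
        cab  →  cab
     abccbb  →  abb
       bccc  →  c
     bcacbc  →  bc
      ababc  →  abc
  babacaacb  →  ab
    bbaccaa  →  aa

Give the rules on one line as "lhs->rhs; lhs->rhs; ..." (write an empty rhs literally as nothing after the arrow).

ac->c; ba->; cc->a

  | abc
  | abbcc => abba => ab
  | ccbcac => abcac => abcc => aba => a
  | cbaccb => cccb => acb => cb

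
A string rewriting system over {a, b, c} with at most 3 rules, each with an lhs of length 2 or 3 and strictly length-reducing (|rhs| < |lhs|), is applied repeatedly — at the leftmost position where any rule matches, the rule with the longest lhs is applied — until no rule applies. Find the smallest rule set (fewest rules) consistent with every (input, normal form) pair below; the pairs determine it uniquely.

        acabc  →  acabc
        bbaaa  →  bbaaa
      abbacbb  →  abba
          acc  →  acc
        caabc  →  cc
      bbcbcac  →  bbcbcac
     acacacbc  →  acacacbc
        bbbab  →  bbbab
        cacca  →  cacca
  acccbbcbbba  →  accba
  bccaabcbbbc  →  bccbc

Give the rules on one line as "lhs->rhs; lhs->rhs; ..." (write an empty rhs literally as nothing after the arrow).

  | acabc
  | bbaaa
  | abbacbb => abba
  | acc

aab->; cbb->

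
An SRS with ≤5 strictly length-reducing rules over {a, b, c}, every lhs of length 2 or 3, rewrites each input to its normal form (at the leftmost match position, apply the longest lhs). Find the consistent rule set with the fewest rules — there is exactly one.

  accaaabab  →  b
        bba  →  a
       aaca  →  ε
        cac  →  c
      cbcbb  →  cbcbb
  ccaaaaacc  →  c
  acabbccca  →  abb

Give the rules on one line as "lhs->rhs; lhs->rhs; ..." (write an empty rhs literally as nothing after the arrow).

aa->; ba->a; ca->; cc->c

  | accaaabab => acaaabab => aaabab => abab => aab => b
  | bba => ba => a
  | aaca => ca => ε
  | cac => c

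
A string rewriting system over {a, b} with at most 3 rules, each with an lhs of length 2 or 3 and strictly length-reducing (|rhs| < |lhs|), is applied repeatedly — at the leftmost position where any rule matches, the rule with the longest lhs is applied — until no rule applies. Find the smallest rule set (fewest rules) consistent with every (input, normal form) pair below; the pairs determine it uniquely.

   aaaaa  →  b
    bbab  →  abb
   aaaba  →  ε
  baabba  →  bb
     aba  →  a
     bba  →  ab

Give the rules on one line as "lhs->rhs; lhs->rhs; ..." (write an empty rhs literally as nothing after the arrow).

aa->b; ba->; bba->ab

  | aaaaa => baaa => aa => b
  | bbab => abb
  | aaaba => baba => ba => ε
  | baabba => abba => aab => bb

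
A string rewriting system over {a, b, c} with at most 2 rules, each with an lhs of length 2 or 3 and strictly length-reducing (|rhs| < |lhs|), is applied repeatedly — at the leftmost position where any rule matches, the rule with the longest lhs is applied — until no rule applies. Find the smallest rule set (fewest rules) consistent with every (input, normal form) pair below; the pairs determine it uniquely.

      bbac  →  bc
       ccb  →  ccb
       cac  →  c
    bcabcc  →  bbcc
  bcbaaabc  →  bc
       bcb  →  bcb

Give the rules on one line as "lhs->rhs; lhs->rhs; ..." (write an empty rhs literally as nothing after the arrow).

  | bbac => bc
  | ccb
  | cac => c
  | bcabcc => bbcc

ba->; ca->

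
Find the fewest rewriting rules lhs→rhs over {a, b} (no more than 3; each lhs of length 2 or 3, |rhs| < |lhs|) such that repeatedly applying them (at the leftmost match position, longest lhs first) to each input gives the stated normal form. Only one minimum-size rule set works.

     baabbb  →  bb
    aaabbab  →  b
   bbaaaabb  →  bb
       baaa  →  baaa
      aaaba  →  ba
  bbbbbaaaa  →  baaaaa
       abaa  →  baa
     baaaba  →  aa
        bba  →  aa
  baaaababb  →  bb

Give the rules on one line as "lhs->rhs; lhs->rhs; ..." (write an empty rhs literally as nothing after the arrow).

  | baabbb => babbb => bbbb => bab => bb
  | aaabbab => aabbab => abbab => bbab => aab => ab => b
  | bbaaaabb => aaaaabb => aaaabb => aaabb => aabb => abb => bb
  | baaa

ab->b; bba->aa; bbb->ba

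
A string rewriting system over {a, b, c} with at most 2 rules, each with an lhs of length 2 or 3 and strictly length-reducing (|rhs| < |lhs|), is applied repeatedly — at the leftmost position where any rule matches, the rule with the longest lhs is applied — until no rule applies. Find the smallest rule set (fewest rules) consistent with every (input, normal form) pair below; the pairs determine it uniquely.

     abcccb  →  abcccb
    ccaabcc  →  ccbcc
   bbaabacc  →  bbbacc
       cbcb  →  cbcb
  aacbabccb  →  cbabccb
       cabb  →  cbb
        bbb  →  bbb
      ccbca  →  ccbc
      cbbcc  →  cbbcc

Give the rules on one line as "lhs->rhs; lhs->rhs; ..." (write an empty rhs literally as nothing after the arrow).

  | abcccb
  | ccaabcc => ccabcc => ccbcc
  | bbaabacc => bbbacc
  | cbcb

aa->; ca->c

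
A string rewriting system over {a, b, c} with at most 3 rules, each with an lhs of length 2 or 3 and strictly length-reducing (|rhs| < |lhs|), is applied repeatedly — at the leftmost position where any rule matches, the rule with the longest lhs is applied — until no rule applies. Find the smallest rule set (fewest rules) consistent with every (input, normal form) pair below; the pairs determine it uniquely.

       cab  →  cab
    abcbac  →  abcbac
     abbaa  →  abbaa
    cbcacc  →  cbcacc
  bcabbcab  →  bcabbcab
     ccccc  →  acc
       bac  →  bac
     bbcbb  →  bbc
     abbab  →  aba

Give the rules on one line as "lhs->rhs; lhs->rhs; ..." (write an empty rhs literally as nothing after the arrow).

  | cab
  | abcbac
  | abbaa
  | cbcacc

bab->a; cbb->c; ccc->a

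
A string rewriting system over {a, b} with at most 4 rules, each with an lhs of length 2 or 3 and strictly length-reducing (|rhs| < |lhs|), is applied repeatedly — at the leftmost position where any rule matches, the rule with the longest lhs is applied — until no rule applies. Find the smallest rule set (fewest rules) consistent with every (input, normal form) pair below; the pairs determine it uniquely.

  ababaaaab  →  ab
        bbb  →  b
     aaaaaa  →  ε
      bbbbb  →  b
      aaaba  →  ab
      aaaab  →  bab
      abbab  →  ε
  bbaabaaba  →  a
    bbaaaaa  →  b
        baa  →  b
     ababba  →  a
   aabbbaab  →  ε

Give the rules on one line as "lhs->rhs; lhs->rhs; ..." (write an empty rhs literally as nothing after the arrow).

  | ababaaaab => ababbab => abaabb => abbb => ab
  | bbb => b
  | aaaaaa => baaa => bb => ε
  | bbbbb => bbb => b

aa->; aaa->b; bb->; bba->ab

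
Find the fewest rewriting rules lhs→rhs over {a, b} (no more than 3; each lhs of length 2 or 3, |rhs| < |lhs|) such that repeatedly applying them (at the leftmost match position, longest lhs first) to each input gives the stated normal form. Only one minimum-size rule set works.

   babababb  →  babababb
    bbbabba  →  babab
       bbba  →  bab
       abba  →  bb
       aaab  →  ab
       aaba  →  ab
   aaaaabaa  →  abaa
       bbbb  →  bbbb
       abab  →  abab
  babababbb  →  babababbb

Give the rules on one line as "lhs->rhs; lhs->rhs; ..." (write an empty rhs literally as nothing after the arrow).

aaa->a; aab->bb; bba->ab

  | babababb
  | bbbabba => babbba => babab
  | bbba => bab
  | abba => aab => bb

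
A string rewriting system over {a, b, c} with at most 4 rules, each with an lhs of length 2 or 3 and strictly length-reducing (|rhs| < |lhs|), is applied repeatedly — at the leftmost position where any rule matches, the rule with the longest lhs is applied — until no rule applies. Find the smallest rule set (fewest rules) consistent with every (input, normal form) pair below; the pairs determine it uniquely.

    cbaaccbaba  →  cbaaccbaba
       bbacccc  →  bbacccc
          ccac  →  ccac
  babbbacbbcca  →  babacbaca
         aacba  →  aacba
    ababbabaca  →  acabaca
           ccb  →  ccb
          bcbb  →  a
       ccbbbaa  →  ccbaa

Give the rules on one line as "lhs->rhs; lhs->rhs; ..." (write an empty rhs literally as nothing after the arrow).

  | cbaaccbaba
  | bbacccc
  | ccac
  | babbbacbbcca => bbcbacbbcca => babacbbcca => babacbaca

abb->bc; bbb->b; bc->a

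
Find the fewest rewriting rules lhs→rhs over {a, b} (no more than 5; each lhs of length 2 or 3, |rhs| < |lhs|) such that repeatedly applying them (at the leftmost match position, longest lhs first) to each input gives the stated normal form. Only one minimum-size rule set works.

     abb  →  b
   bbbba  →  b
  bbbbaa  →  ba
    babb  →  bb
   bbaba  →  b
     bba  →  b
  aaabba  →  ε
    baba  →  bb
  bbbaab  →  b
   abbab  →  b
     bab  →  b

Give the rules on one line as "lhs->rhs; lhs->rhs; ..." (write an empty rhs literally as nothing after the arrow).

  | abb => b
  | bbbba => bbba => bba => b
  | bbbbaa => bbbaa => bbaa => ba
  | babb => bb

ab->; aba->b; bba->b; bbb->bb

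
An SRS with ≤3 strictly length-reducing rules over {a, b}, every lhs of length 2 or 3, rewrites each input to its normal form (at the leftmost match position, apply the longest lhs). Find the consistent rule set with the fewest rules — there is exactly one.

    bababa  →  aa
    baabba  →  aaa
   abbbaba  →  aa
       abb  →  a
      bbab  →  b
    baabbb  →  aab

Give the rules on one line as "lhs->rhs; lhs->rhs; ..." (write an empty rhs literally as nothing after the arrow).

abb->a; ba->a; bab->

  | bababa => aba => aa
  | baabba => aabba => aaa
  | abbbaba => ababa => aa
  | abb => a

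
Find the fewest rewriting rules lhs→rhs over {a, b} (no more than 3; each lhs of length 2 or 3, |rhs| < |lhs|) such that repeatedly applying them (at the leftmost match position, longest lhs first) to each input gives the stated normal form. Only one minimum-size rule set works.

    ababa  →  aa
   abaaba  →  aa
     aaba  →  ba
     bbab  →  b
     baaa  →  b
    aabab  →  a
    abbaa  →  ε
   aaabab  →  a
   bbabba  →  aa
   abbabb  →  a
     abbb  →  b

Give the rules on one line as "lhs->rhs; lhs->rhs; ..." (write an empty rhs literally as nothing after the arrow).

aaa->; ab->b; bb->a

  | ababa => baba => bba => aa
  | abaaba => baaba => baba => bba => aa
  | aaba => aba => ba
  | bbab => aab => ab => b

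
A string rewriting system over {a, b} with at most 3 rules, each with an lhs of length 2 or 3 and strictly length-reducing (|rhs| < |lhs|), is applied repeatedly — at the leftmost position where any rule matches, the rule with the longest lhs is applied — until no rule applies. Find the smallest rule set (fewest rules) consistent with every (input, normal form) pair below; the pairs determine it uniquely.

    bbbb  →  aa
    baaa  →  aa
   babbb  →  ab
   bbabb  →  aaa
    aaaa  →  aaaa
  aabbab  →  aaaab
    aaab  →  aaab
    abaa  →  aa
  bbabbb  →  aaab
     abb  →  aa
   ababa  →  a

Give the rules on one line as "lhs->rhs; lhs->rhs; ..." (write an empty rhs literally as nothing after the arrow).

ba->; bb->a

  | bbbb => abb => aa
  | baaa => aa
  | babbb => bbb => ab
  | bbabb => aabb => aaa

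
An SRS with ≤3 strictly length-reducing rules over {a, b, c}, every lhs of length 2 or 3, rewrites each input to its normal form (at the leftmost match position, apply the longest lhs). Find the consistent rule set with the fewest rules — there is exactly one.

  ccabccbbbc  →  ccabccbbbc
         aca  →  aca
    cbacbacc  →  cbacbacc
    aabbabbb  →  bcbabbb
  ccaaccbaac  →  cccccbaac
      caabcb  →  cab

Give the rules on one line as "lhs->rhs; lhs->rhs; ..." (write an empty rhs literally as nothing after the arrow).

aab->bc; caa->cc; cbc->a

  | ccabccbbbc
  | aca
  | cbacbacc
  | aabbabbb => bcbabbb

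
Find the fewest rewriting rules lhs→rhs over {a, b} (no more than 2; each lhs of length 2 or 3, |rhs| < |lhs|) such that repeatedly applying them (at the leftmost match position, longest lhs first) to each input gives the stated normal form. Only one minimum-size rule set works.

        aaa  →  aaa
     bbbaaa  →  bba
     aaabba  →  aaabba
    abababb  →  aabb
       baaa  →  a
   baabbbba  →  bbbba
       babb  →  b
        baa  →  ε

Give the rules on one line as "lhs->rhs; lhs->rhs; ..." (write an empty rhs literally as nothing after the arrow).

  | aaa
  | bbbaaa => bba
  | aaabba
  | abababb => aabb

baa->; bab->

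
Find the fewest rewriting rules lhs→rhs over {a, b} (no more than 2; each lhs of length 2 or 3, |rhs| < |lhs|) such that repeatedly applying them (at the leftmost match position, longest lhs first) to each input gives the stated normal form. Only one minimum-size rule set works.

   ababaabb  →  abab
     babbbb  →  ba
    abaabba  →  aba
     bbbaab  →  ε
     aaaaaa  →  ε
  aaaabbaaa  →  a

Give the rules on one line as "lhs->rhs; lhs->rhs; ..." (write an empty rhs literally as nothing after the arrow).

  | ababaabb => ababbb => abab
  | babbbb => babb => ba
  | abaabba => abbba => aba
  | bbbaab => baab => bb => ε

aa->; bb->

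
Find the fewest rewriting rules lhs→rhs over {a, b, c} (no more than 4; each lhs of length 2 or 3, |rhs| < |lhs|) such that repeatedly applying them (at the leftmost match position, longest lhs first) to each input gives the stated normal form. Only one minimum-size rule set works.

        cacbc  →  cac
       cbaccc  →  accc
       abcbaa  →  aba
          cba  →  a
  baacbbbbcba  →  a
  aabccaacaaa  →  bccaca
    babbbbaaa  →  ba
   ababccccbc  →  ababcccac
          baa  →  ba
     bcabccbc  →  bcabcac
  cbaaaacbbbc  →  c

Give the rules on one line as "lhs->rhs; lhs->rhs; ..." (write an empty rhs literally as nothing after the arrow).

aa->a; aab->b; bb->; cb->a

  | cacbc => caac => cac
  | cbaccc => aaccc => accc
  | abcbaa => abaaa => abaa => aba
  | cba => aa => a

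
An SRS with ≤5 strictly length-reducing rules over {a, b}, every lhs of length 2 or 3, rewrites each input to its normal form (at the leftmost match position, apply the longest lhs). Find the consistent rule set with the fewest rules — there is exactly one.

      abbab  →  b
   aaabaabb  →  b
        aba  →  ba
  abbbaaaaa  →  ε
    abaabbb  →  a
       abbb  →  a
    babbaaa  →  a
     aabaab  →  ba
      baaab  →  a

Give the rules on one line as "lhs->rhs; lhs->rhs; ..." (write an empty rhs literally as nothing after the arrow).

aaa->; ab->; aba->ba; bb->a

  | abbab => bab => b
  | aaabaabb => baabb => bab => b
  | aba => ba
  | abbbaaaaa => bbaaaaa => aaaaaa => aaa => ε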